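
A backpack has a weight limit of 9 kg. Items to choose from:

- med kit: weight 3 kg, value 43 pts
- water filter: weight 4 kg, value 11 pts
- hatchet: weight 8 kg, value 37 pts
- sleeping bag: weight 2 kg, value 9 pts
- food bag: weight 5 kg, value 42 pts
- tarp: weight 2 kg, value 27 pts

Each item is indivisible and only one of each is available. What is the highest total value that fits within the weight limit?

Check high-value combinations within 9 kg:
- med kit+food bag: weight 3+5=8, value 43+42=85
- med kit+water filter+tarp: weight 3+4+2=9, value 43+11+27=81
- med kit+sleeping bag+tarp: weight 3+2+2=7, value 43+9+27=79
Best: 85 pts.

85 pts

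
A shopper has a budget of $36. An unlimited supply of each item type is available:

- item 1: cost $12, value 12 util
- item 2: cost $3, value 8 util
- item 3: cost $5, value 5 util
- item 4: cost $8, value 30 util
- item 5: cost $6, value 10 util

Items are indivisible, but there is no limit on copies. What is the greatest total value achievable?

Best value-per-unit is item 4 at 30/8; filling with it alone gives 4×30 = 120.
Optimal mix: 1×item 2 + 4×item 4 → cost 35, value 128.

128 util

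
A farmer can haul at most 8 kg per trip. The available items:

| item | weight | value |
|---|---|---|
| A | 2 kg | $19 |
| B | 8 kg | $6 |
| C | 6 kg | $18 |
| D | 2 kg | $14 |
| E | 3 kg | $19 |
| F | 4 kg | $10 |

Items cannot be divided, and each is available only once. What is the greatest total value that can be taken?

Check high-value combinations within 8 kg:
- A+D+E: weight 2+2+3=7, value 19+14+19=52
- A+D+F: weight 2+2+4=8, value 19+14+10=43
- A+E: weight 2+3=5, value 19+19=38
- A+C: weight 2+6=8, value 19+18=37
Best: $52.

$52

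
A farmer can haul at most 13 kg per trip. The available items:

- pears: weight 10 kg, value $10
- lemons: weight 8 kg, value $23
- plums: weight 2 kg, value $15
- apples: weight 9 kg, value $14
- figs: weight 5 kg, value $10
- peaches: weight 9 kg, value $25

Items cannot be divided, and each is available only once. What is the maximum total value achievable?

$40

This is a 0/1 knapsack; check combinations near the capacity.
- plums+peaches: weight 2+9=11, value 15+25=40
- lemons+plums: weight 8+2=10, value 23+15=38
- lemons+figs: weight 8+5=13, value 23+10=33
- plums+apples: weight 2+9=11, value 15+14=29
Best: $40.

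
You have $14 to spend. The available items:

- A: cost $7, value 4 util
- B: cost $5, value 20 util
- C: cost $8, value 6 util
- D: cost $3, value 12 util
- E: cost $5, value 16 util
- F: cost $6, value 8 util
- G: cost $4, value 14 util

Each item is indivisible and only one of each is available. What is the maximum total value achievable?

50 util

Check high-value combinations within $14:
- B+E+G: cost 5+5+4=14, value 20+16+14=50
- B+D+E: cost 5+3+5=13, value 20+12+16=48
- B+D+G: cost 5+3+4=12, value 20+12+14=46
- D+E+G: cost 3+5+4=12, value 12+16+14=42
- B+D+F: cost 5+3+6=14, value 20+12+8=40
Best: 50 util.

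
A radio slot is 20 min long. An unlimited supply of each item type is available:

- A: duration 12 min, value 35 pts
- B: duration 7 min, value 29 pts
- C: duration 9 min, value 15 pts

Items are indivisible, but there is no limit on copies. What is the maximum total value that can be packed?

64 pts

Best value-per-unit is B at 29/7; filling with it alone gives 2×29 = 58.
Optimal mix: 1×A + 1×B → duration 19, value 64.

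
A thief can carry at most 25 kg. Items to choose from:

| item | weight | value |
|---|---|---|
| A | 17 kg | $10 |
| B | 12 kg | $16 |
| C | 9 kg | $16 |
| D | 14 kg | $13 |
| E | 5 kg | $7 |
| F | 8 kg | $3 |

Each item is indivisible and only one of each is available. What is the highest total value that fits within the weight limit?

$32

Check high-value combinations within 25 kg:
- B+C: weight 12+9=21, value 16+16=32
- C+D: weight 9+14=23, value 16+13=29
- C+E+F: weight 9+5+8=22, value 16+7+3=26
Best: $32.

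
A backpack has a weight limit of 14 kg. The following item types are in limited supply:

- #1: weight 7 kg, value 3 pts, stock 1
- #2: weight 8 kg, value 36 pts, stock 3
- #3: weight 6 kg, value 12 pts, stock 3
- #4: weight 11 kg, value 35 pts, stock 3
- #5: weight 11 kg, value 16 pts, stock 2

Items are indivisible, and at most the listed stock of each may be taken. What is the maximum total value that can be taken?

48 pts

Best selections within weight 14 and stock limits:
- 1×#2 + 1×#3: weight 14, value 48
- 1×#2: weight 8, value 36
Best: 48 pts.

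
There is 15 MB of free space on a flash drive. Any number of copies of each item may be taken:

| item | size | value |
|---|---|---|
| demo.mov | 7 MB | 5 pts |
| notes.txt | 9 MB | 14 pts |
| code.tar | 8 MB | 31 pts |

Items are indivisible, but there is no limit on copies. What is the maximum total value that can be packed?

Best value-per-unit is code.tar at 31/8; filling with it alone gives 1×31 = 31.
Optimal mix: 1×demo.mov + 1×code.tar → size 15, value 36.

36 pts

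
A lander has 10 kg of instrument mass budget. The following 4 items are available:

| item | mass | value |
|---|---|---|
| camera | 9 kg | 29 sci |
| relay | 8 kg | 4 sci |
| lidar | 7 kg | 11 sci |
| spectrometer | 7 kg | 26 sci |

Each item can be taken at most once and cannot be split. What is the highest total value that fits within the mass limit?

29 sci

Check high-value combinations within 10 kg:
- camera: mass 9, value 29
- spectrometer: mass 7, value 26
- lidar: mass 7, value 11
Best: 29 sci.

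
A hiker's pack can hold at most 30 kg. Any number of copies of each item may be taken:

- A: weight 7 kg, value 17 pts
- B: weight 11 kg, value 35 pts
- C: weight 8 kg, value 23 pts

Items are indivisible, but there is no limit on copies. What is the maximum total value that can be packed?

93 pts

Best value-per-unit is B at 35/11; filling with it alone gives 2×35 = 70.
Optimal mix: 2×B + 1×C → weight 30, value 93.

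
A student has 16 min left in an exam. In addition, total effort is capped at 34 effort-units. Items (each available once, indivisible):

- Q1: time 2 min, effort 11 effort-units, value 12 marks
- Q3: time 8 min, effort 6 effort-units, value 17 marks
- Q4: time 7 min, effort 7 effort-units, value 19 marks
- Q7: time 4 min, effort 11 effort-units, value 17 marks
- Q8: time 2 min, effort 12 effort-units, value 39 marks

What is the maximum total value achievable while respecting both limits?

Feasible sets respecting both limits:
- Q4+Q7+Q8: time 13, effort 30, value 75
- Q3+Q7+Q8: time 14, effort 29, value 73
- Q1+Q4+Q8: time 11, effort 30, value 70
Best: 75 marks.

75 marks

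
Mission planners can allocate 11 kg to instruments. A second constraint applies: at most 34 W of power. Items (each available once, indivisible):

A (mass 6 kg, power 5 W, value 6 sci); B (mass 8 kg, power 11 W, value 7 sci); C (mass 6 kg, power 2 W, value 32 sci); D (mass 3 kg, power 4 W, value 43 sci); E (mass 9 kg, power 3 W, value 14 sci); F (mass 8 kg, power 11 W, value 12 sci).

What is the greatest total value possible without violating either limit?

75 sci

Feasible sets respecting both limits:
- C+D: mass 9, power 6, value 75
- D+F: mass 11, power 15, value 55
- B+D: mass 11, power 15, value 50
- A+D: mass 9, power 9, value 49
Best: 75 sci.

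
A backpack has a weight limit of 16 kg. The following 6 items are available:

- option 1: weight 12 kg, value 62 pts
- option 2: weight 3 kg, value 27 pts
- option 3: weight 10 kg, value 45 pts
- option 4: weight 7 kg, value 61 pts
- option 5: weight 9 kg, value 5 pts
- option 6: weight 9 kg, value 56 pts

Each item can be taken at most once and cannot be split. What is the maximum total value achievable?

Check high-value combinations within 16 kg:
- option 4+option 6: weight 7+9=16, value 61+56=117
- option 1+option 2: weight 12+3=15, value 62+27=89
- option 2+option 4: weight 3+7=10, value 27+61=88
- option 2+option 6: weight 3+9=12, value 27+56=83
Best: 117 pts.

117 pts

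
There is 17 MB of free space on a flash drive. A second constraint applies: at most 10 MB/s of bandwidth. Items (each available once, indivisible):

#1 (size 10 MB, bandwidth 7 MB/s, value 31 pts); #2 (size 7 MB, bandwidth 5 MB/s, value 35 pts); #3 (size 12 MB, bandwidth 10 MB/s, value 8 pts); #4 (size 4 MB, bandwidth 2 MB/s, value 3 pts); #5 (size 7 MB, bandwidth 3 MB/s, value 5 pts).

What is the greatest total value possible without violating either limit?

40 pts

Feasible sets respecting both limits:
- #2+#5: size 14, bandwidth 8, value 40
- #2+#4: size 11, bandwidth 7, value 38
- #1+#5: size 17, bandwidth 10, value 36
Best: 40 pts.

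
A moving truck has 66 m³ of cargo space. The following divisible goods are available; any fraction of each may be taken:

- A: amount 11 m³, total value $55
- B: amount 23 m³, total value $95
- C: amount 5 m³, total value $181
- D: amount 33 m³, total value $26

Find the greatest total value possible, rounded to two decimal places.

Take in order of value per unit:
- C (181/5 per unit): all 5 → value 181, running total 181.00
- A (55/11 per unit): all 11 → value 55, running total 236.00
- B (95/23 per unit): all 23 → value 95, running total 331.00
- D (26/33 per unit): 27 of 33 → value 27×26/33 = 21.2727, running total 352.27
Total 352.27.

352.27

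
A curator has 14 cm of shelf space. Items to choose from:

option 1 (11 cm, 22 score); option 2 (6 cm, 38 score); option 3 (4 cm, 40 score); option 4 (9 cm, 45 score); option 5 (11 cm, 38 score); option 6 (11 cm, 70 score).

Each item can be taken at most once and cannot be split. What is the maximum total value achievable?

Check high-value combinations within 14 cm:
- option 3+option 4: length 4+9=13, value 40+45=85
- option 2+option 3: length 6+4=10, value 38+40=78
- option 6: length 11, value 70
Best: 85 score.

85 score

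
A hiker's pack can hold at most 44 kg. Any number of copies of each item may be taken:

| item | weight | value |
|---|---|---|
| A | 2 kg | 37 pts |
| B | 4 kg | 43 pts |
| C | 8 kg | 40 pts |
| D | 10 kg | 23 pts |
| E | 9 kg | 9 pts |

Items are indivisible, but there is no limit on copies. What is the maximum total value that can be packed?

814 pts

Best value-per-unit is A at 37/2, and filling with it alone uses weight 22×2=44. No mix of the others beats 22×37 = 814.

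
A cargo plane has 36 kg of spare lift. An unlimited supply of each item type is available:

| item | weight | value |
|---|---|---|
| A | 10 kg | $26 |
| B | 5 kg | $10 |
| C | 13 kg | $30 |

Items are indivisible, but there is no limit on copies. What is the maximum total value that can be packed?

$88

Best value-per-unit is A at 26/10; filling with it alone gives 3×26 = 78.
Optimal mix: 3×A + 1×B → weight 35, value 88.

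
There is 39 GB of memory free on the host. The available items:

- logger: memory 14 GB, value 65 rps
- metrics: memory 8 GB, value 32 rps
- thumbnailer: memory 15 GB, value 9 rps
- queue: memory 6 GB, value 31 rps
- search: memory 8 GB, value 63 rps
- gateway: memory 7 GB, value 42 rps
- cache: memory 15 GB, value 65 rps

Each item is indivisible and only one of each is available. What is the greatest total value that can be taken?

This is a 0/1 knapsack; check combinations near the capacity.
- logger+metrics+search+gateway: memory 14+8+8+7=37, value 65+32+63+42=202
- metrics+search+gateway+cache: memory 8+8+7+15=38, value 32+63+42+65=202
- logger+queue+search+gateway: memory 14+6+8+7=35, value 65+31+63+42=201
Best: 202 rps.

202 rps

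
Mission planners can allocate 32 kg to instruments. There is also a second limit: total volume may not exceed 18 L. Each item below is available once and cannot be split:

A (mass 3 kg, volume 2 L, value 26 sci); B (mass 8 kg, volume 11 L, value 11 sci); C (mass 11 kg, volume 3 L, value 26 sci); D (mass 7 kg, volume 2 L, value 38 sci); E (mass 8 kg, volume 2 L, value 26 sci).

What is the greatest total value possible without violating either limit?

Feasible sets respecting both limits:
- A+C+D+E: mass 29, volume 9, value 116
- A+B+C+D: mass 29, volume 18, value 101
- A+B+D+E: mass 26, volume 17, value 101
- A+C+D: mass 21, volume 7, value 90
Best: 116 sci.

116 sci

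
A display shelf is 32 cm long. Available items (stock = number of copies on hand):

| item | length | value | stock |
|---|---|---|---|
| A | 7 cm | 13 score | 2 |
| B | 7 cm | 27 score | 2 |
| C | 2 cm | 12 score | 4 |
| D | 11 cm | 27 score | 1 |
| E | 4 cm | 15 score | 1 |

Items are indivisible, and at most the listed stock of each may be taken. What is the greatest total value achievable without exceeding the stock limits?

Top feasible selections:
- 1×A + 2×B + 3×C + 1×E: length 31, value 118
- 2×B + 4×C + 1×E: length 26, value 117
Best: 118 score.

118 score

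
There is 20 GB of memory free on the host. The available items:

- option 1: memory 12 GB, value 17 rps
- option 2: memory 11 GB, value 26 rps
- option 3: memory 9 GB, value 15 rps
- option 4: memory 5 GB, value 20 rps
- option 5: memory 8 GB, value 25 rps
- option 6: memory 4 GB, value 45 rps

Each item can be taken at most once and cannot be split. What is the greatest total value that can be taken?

Check high-value combinations within 20 GB:
- option 2+option 4+option 6: memory 11+5+4=20, value 26+20+45=91
- option 4+option 5+option 6: memory 5+8+4=17, value 20+25+45=90
- option 3+option 4+option 6: memory 9+5+4=18, value 15+20+45=80
Best: 91 rps.

91 rps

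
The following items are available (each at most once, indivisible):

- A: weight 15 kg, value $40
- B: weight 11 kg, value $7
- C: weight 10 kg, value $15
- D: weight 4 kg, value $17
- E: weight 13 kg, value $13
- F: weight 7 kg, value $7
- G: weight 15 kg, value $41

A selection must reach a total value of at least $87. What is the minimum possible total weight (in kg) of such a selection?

Subsets with value ≥ 87, sorted by total weight:
- A+D+G: weight 34, value 98
- A+F+G: weight 37, value 88
- A+C+G: weight 40, value 96
Minimum weight: 34 kg.

34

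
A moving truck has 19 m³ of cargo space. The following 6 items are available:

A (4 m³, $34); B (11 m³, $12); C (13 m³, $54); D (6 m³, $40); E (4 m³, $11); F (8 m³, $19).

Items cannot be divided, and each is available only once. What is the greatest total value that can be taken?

$94

Check high-value combinations within 19 m³:
- C+D: volume 13+6=19, value 54+40=94
- A+D+F: volume 4+6+8=18, value 34+40+19=93
- A+C: volume 4+13=17, value 34+54=88
- A+D+E: volume 4+6+4=14, value 34+40+11=85
Best: $94.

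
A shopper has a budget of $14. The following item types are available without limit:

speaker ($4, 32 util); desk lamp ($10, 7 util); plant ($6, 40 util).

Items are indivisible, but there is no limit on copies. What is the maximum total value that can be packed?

104 util

Best value-per-unit is speaker at 32/4; filling with it alone gives 3×32 = 96.
Optimal mix: 2×speaker + 1×plant → cost 14, value 104.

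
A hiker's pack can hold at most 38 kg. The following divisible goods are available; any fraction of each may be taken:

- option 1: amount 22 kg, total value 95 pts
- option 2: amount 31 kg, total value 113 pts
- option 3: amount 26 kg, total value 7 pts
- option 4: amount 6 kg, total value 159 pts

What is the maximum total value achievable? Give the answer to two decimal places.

Take in order of value per unit:
- option 4 (159/6 per unit): all 6 → value 159, running total 159.00
- option 1 (95/22 per unit): all 22 → value 95, running total 254.00
- option 2 (113/31 per unit): 10 of 31 → value 10×113/31 = 36.4516, running total 290.45
Total 290.45.

290.45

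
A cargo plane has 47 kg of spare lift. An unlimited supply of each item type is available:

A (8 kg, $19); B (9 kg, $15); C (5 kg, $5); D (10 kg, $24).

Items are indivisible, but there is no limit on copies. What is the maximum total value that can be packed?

$110

Best value-per-unit is D at 24/10; filling with it alone gives 4×24 = 96.
Optimal mix: 2×A + 3×D → weight 46, value 110.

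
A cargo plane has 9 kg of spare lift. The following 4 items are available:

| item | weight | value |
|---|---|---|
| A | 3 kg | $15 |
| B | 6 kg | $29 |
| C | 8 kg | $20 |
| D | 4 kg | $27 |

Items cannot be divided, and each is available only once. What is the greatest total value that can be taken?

$44

Check high-value combinations within 9 kg:
- A+B: weight 3+6=9, value 15+29=44
- A+D: weight 3+4=7, value 15+27=42
- B: weight 6, value 29
- D: weight 4, value 27
- C: weight 8, value 20
Best: $44.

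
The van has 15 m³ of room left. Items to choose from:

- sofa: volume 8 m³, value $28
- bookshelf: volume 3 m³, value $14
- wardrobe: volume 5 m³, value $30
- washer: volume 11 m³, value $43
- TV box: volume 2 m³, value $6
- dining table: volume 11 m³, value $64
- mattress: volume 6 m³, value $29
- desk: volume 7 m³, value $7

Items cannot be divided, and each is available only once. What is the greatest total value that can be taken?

$78

Check high-value combinations within 15 m³:
- bookshelf+dining table: volume 3+11=14, value 14+64=78
- bookshelf+wardrobe+mattress: volume 3+5+6=14, value 14+30+29=73
- TV box+dining table: volume 2+11=13, value 6+64=70
- wardrobe+TV box+mattress: volume 5+2+6=13, value 30+6+29=65
Best: $78.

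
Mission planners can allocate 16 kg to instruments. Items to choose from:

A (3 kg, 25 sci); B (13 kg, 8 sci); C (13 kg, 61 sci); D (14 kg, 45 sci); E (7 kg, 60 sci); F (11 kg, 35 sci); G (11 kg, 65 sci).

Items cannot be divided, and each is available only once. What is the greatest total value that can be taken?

90 sci

Check high-value combinations within 16 kg:
- A+G: mass 3+11=14, value 25+65=90
- A+C: mass 3+13=16, value 25+61=86
- A+E: mass 3+7=10, value 25+60=85
Best: 90 sci.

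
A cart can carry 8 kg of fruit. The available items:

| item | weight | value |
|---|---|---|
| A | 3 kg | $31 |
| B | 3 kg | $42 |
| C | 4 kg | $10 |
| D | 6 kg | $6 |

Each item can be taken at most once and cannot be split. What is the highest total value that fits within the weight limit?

This is a 0/1 knapsack; check combinations near the capacity.
- A+B: weight 3+3=6, value 31+42=73
- B+C: weight 3+4=7, value 42+10=52
- B: weight 3, value 42
- A+C: weight 3+4=7, value 31+10=41
Best: $73.

$73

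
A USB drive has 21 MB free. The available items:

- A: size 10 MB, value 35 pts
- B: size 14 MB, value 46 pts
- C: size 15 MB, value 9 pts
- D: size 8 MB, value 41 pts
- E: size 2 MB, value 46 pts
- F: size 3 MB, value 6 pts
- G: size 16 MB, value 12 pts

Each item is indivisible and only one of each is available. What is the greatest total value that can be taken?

122 pts

Check high-value combinations within 21 MB:
- A+D+E: size 10+8+2=20, value 35+41+46=122
- B+E+F: size 14+2+3=19, value 46+46+6=98
- D+E+F: size 8+2+3=13, value 41+46+6=93
- B+E: size 14+2=16, value 46+46=92
- D+E: size 8+2=10, value 41+46=87
Best: 122 pts.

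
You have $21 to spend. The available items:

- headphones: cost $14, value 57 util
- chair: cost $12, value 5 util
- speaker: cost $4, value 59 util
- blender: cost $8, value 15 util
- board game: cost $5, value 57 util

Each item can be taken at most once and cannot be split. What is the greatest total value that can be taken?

Check high-value combinations within $21:
- speaker+blender+board game: cost 4+8+5=17, value 59+15+57=131
- chair+speaker+board game: cost 12+4+5=21, value 5+59+57=121
- speaker+board game: cost 4+5=9, value 59+57=116
- headphones+speaker: cost 14+4=18, value 57+59=116
Best: 131 util.

131 util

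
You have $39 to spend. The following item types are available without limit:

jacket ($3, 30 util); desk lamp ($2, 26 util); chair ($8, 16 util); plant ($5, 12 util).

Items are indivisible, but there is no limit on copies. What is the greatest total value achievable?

Best value-per-unit is desk lamp at 26/2; filling with it alone gives 19×26 = 494.
Optimal mix: 1×jacket + 18×desk lamp → cost 39, value 498.

498 util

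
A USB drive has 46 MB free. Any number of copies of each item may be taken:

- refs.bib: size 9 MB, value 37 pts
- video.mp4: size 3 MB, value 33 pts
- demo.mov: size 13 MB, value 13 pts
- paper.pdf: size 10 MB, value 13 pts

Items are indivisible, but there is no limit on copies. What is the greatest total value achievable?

495 pts

Best value-per-unit is video.mp4 at 33/3, and filling with it alone uses size 15×3=45. No mix of the others beats 15×33 = 495.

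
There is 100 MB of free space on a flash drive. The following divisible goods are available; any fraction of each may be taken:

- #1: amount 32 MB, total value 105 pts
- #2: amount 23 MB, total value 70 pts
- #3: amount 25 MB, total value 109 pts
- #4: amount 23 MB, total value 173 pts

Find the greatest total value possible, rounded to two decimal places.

Take in order of value per unit:
- #4 (173/23 per unit): all 23 → value 173, running total 173.00
- #3 (109/25 per unit): all 25 → value 109, running total 282.00
- #1 (105/32 per unit): all 32 → value 105, running total 387.00
- #2 (70/23 per unit): 20 of 23 → value 20×70/23 = 60.8696, running total 447.87
Total 447.87.

447.87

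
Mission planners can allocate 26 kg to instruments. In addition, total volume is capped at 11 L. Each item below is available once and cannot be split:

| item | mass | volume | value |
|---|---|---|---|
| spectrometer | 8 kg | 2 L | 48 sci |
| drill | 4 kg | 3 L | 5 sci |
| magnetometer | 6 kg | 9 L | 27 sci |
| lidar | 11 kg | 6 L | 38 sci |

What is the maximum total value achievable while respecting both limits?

91 sci

Feasible sets respecting both limits:
- spectrometer+drill+lidar: mass 23, volume 11, value 91
- spectrometer+lidar: mass 19, volume 8, value 86
- spectrometer+magnetometer: mass 14, volume 11, value 75
Best: 91 sci.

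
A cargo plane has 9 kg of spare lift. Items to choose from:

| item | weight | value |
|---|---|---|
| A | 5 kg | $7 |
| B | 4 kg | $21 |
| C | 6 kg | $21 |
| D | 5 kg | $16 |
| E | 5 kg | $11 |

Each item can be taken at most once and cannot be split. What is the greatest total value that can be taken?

$37

Check high-value combinations within 9 kg:
- B+D: weight 4+5=9, value 21+16=37
- B+E: weight 4+5=9, value 21+11=32
- A+B: weight 5+4=9, value 7+21=28
Best: $37.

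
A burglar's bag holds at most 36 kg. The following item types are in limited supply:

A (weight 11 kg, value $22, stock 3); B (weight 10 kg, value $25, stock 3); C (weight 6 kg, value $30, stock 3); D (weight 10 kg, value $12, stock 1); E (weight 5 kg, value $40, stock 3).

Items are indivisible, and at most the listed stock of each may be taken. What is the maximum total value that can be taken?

Best selections within weight 36 and stock limits:
- 3×C + 3×E: weight 33, value 210
- 2×C + 3×E: weight 27, value 180
Best: $210.

$210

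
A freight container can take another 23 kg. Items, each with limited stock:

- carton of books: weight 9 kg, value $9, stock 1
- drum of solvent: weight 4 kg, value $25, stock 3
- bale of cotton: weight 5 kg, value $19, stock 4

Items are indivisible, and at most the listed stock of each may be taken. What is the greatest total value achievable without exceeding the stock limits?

Best selections within weight 23 and stock limits:
- 3×drum of solvent + 2×bale of cotton: weight 22, value 113
- 2×drum of solvent + 3×bale of cotton: weight 23, value 107
Best: $113.

$113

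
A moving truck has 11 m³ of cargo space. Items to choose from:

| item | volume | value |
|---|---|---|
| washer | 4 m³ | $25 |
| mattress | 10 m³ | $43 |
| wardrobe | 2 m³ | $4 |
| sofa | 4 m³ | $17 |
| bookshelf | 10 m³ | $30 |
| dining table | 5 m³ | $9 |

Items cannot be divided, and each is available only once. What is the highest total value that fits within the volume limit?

Check high-value combinations within 11 m³:
- washer+wardrobe+sofa: volume 4+2+4=10, value 25+4+17=46
- mattress: volume 10, value 43
- washer+sofa: volume 4+4=8, value 25+17=42
Best: $46.

$46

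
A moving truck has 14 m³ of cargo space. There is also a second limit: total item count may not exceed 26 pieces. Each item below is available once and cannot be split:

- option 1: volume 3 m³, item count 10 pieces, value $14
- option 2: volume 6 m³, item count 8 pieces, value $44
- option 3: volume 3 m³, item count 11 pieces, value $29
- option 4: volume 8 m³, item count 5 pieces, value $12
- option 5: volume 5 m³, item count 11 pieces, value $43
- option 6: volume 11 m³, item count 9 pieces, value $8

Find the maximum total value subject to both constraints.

Feasible sets respecting both limits:
- option 2+option 5: volume 11, item count 19, value 87
- option 2+option 3: volume 9, item count 19, value 73
- option 3+option 5: volume 8, item count 22, value 72
- option 1+option 2: volume 9, item count 18, value 58
Best: $87.

$87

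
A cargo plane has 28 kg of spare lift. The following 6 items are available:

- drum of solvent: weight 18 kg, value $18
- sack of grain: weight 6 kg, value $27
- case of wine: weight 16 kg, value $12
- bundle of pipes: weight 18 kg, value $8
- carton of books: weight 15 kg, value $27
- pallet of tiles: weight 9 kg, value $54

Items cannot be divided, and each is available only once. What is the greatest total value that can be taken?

Check high-value combinations within 28 kg:
- sack of grain+pallet of tiles: weight 6+9=15, value 27+54=81
- carton of books+pallet of tiles: weight 15+9=24, value 27+54=81
- drum of solvent+pallet of tiles: weight 18+9=27, value 18+54=72
- case of wine+pallet of tiles: weight 16+9=25, value 12+54=66
Best: $81.

$81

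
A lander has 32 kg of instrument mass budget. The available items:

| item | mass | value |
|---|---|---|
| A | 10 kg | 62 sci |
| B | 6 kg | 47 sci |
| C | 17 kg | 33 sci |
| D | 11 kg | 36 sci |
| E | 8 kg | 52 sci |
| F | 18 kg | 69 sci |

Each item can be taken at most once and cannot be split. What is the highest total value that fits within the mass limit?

Check high-value combinations within 32 kg:
- B+E+F: mass 6+8+18=32, value 47+52+69=168
- A+B+E: mass 10+6+8=24, value 62+47+52=161
- A+D+E: mass 10+11+8=29, value 62+36+52=150
- A+B+D: mass 10+6+11=27, value 62+47+36=145
- B+D+E: mass 6+11+8=25, value 47+36+52=135
Best: 168 sci.

168 sci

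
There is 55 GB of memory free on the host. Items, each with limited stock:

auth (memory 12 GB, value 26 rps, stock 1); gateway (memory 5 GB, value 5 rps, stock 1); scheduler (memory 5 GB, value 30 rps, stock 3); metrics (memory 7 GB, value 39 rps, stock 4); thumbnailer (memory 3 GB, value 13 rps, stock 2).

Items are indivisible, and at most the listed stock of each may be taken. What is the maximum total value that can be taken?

277 rps

Top feasible selections:
- 1×gateway + 3×scheduler + 4×metrics + 2×thumbnailer: memory 54, value 277
- 3×scheduler + 4×metrics + 2×thumbnailer: memory 49, value 272
Best: 277 rps.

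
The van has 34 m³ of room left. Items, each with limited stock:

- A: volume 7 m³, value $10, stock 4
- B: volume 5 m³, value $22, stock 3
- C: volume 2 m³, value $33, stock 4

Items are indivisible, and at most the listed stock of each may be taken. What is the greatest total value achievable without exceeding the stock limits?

$208

Best selections within volume 34 and stock limits:
- 1×A + 3×B + 4×C: volume 30, value 208
- 3×B + 4×C: volume 23, value 198
Best: $208.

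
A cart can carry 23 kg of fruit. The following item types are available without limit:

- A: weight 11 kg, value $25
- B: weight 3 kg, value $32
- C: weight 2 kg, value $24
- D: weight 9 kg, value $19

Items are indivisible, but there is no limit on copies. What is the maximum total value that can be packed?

Best value-per-unit is C at 24/2; filling with it alone gives 11×24 = 264.
Optimal mix: 1×B + 10×C → weight 23, value 272.

$272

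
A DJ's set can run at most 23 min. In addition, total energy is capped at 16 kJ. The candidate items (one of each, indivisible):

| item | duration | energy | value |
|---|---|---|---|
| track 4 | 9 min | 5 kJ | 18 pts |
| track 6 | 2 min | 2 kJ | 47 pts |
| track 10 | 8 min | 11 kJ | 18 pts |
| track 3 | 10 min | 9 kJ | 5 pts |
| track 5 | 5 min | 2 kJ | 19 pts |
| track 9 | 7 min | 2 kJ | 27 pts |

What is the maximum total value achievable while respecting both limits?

Feasible sets respecting both limits:
- track 4+track 6+track 5+track 9: duration 23, energy 11, value 111
- track 6+track 5+track 9: duration 14, energy 6, value 93
- track 4+track 6+track 9: duration 18, energy 9, value 92
- track 6+track 10+track 9: duration 17, energy 15, value 92
Best: 111 pts.

111 pts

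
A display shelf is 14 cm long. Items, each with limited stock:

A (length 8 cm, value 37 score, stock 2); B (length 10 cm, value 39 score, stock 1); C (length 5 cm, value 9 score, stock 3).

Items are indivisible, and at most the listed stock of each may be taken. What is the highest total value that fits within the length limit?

Best selections within length 14 and stock limits:
- 1×A + 1×C: length 13, value 46
- 1×B: length 10, value 39
- 1×A: length 8, value 37
- 2×C: length 10, value 18
Best: 46 score.

46 score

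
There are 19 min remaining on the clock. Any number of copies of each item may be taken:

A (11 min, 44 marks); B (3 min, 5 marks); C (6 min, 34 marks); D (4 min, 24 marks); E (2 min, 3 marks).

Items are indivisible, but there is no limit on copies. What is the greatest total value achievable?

106 marks

Best value-per-unit is D at 24/4; filling with it alone gives 4×24 = 96.
Optimal mix: 1×C + 3×D → time 18, value 106.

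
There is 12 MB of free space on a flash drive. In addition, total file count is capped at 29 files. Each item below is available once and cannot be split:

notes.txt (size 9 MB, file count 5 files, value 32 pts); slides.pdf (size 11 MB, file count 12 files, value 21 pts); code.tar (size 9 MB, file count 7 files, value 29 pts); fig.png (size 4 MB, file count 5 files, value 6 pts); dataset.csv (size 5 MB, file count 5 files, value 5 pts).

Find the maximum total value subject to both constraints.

32 pts

Feasible sets respecting both limits:
- notes.txt: size 9, file count 5, value 32
- code.tar: size 9, file count 7, value 29
- slides.pdf: size 11, file count 12, value 21
- fig.png+dataset.csv: size 9, file count 10, value 11
Best: 32 pts.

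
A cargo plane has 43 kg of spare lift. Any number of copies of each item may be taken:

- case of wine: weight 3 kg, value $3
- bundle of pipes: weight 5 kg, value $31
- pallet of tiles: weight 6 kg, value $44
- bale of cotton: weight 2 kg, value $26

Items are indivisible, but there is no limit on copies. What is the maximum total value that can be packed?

Best value-per-unit is bale of cotton at 26/2, and filling with it alone uses weight 21×2=42. No mix of the others beats 21×26 = 546.

$546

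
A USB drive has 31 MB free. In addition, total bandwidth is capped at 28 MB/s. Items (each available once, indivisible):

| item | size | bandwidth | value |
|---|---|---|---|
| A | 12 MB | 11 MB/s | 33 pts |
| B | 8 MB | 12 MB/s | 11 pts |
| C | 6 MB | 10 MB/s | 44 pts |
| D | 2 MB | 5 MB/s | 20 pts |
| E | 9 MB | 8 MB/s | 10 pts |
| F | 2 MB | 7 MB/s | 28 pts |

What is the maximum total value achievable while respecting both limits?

105 pts

Feasible sets respecting both limits:
- A+C+F: size 20, bandwidth 28, value 105
- A+C+D: size 20, bandwidth 26, value 97
- C+D+F: size 10, bandwidth 22, value 92
- C+E+F: size 17, bandwidth 25, value 82
Best: 105 pts.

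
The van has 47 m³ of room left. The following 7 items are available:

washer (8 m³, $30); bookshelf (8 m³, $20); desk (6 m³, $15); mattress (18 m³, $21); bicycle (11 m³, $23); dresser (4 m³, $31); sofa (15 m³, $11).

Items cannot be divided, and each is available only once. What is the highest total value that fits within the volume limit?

Check high-value combinations within 47 m³:
- washer+desk+mattress+bicycle+dresser: volume 8+6+18+11+4=47, value 30+15+21+23+31=120
- washer+bookshelf+desk+bicycle+dresser: volume 8+8+6+11+4=37, value 30+20+15+23+31=119
- washer+bookshelf+desk+mattress+dresser: volume 8+8+6+18+4=44, value 30+20+15+21+31=117
Best: $120.

$120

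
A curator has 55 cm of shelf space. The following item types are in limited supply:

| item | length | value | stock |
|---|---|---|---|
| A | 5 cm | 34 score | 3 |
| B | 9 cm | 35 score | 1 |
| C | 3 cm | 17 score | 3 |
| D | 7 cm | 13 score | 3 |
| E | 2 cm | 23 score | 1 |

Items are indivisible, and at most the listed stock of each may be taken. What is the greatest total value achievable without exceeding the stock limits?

Best selections within length 55 and stock limits:
- 3×A + 1×B + 3×C + 2×D + 1×E: length 49, value 237
- 3×A + 1×B + 2×C + 3×D + 1×E: length 53, value 233
Best: 237 score.

237 score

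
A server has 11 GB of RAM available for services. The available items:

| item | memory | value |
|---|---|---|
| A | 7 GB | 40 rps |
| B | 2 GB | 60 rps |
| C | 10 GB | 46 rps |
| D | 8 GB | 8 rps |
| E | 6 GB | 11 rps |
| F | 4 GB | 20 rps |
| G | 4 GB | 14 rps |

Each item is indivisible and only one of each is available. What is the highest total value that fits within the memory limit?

100 rps

Check high-value combinations within 11 GB:
- A+B: memory 7+2=9, value 40+60=100
- B+F+G: memory 2+4+4=10, value 60+20+14=94
- B+F: memory 2+4=6, value 60+20=80
- B+G: memory 2+4=6, value 60+14=74
Best: 100 rps.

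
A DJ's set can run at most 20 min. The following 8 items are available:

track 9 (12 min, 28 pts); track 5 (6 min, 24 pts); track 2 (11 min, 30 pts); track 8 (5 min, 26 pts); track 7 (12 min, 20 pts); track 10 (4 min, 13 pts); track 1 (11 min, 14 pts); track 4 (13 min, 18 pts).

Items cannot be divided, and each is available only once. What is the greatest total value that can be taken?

Check high-value combinations within 20 min:
- track 2+track 8+track 10: duration 11+5+4=20, value 30+26+13=69
- track 5+track 8+track 10: duration 6+5+4=15, value 24+26+13=63
- track 2+track 8: duration 11+5=16, value 30+26=56
- track 5+track 2: duration 6+11=17, value 24+30=54
Best: 69 pts.

69 pts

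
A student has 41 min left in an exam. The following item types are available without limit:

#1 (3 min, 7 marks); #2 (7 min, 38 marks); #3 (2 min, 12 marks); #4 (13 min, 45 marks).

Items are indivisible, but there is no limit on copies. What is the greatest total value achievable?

242 marks

Best value-per-unit is #3 at 12/2; filling with it alone gives 20×12 = 240.
Optimal mix: 1×#2 + 17×#3 → time 41, value 242.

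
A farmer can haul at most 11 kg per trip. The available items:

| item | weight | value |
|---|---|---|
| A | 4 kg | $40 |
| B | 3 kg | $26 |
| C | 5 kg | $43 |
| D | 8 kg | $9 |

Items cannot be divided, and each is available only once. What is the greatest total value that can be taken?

$83

Check high-value combinations within 11 kg:
- A+C: weight 4+5=9, value 40+43=83
- B+C: weight 3+5=8, value 26+43=69
- A+B: weight 4+3=7, value 40+26=66
Best: $83.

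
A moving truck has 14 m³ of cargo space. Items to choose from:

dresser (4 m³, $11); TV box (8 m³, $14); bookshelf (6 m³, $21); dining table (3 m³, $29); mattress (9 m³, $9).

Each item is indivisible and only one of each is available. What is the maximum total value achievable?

$61

Check high-value combinations within 14 m³:
- dresser+bookshelf+dining table: volume 4+6+3=13, value 11+21+29=61
- bookshelf+dining table: volume 6+3=9, value 21+29=50
- TV box+dining table: volume 8+3=11, value 14+29=43
Best: $61.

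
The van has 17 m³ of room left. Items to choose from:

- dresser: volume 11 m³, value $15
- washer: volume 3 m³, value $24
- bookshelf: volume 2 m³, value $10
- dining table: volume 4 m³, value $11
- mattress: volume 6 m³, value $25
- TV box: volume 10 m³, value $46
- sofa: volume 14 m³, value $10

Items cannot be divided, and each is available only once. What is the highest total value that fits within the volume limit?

$81

Check high-value combinations within 17 m³:
- washer+dining table+TV box: volume 3+4+10=17, value 24+11+46=81
- washer+bookshelf+TV box: volume 3+2+10=15, value 24+10+46=80
- mattress+TV box: volume 6+10=16, value 25+46=71
Best: $81.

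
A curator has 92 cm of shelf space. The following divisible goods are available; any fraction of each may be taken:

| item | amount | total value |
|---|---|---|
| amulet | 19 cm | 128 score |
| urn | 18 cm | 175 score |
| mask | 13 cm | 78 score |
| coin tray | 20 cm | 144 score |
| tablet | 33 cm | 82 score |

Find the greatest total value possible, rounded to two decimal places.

579.67

Take in order of value per unit:
- urn (175/18 per unit): all 18 → value 175, running total 175.00
- coin tray (144/20 per unit): all 20 → value 144, running total 319.00
- amulet (128/19 per unit): all 19 → value 128, running total 447.00
- mask (78/13 per unit): all 13 → value 78, running total 525.00
- tablet (82/33 per unit): 22 of 33 → value 22×82/33 = 54.6667, running total 579.67
Total 579.67.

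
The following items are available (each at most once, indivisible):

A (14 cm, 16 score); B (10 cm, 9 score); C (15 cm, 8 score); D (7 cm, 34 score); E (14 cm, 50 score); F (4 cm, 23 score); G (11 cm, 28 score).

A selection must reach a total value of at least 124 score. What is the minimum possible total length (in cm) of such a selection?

36

Subsets with value ≥ 124, sorted by total length:
- D+E+F+G: length 36, value 135
- B+D+E+F+G: length 46, value 144
- A+D+E+G: length 46, value 128
Minimum length: 36 cm.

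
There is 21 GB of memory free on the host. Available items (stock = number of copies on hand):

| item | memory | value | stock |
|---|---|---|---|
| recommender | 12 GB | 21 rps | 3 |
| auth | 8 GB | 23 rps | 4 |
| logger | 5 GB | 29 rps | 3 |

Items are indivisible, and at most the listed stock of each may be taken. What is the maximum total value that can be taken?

Top feasible selections:
- 3×logger: memory 15, value 87
- 1×auth + 2×logger: memory 18, value 81
Best: 87 rps.

87 rps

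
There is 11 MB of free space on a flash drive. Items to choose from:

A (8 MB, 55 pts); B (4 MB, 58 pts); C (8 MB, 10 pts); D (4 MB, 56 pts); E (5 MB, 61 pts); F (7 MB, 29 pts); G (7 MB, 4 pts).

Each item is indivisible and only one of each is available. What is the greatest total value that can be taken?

Check high-value combinations within 11 MB:
- B+E: size 4+5=9, value 58+61=119
- D+E: size 4+5=9, value 56+61=117
- B+D: size 4+4=8, value 58+56=114
- B+F: size 4+7=11, value 58+29=87
- D+F: size 4+7=11, value 56+29=85
Best: 119 pts.

119 pts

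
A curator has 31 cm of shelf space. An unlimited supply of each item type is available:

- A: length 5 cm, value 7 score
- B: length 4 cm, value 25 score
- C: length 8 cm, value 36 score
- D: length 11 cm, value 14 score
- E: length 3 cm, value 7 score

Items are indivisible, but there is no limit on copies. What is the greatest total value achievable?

182 score

Best value-per-unit is B at 25/4; filling with it alone gives 7×25 = 175.
Optimal mix: 7×B + 1×E → length 31, value 182.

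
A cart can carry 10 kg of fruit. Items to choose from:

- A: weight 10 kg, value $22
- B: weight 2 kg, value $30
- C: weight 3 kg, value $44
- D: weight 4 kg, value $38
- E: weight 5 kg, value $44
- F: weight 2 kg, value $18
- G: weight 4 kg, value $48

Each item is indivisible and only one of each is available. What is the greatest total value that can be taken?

Check high-value combinations within 10 kg:
- B+C+G: weight 2+3+4=9, value 30+44+48=122
- B+C+E: weight 2+3+5=10, value 30+44+44=118
- B+D+G: weight 2+4+4=10, value 30+38+48=116
- B+C+D: weight 2+3+4=9, value 30+44+38=112
- C+F+G: weight 3+2+4=9, value 44+18+48=110
Best: $122.

$122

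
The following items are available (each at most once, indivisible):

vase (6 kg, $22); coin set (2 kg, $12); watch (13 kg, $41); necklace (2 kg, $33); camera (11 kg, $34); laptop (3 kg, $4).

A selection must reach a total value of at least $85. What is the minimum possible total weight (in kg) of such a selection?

Subsets with value ≥ 85, sorted by total weight:
- coin set+watch+necklace: weight 17, value 86
- vase+necklace+camera: weight 19, value 89
- coin set+watch+necklace+laptop: weight 20, value 90
- vase+coin set+necklace+camera: weight 21, value 101
Minimum weight: 17 kg.

17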